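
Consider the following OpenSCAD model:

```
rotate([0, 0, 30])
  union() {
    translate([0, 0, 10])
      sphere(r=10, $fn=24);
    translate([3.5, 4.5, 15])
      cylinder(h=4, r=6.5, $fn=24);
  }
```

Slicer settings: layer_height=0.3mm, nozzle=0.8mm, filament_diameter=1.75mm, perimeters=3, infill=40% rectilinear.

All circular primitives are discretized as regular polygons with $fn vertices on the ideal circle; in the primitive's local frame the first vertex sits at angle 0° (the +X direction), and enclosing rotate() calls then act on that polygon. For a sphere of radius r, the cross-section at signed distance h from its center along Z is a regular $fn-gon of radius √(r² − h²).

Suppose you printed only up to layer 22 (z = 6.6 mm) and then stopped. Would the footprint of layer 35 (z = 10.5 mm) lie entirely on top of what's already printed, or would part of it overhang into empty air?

part overhangs

Compare the two slices. At z = 6.6: the r=10 sphere contributes a regular 24-gon of circumradius √(10²−3.4²) = 9.404 (area = (24/2)·9.404²·sin(360°/24) = 274.68 mm²); the cylinder at (3.5, 4.5) does not reach this height (z outside [15, 19]); Merging all regions: only the r=10 sphere is present, so the union is just that shape — area = 274.68 mm²; (rotated 30° about Z; rotation is an isometry so areas/perimeters/island counts are preserved). At z = 10.5: the r=10 sphere slices to a regular 24-gon of circumradius 9.987 (√(r²−h²) with h=0.5 from center) (area = (24/2)·9.987²·sin(360°/24) = 309.81 mm²); the cylinder at (3.5, 4.5) does not reach this height (z outside [15, 19]); Combining (union): only the r=10 sphere is present, so the union is just that shape — area = 309.81 mm²; (rotated 30° about Z; rotation is an isometry so areas/perimeters/island counts are preserved). Checking containment: at z = 10.5 the cross-section extends beyond the z = 6.6 cross-section by about 35.13 mm².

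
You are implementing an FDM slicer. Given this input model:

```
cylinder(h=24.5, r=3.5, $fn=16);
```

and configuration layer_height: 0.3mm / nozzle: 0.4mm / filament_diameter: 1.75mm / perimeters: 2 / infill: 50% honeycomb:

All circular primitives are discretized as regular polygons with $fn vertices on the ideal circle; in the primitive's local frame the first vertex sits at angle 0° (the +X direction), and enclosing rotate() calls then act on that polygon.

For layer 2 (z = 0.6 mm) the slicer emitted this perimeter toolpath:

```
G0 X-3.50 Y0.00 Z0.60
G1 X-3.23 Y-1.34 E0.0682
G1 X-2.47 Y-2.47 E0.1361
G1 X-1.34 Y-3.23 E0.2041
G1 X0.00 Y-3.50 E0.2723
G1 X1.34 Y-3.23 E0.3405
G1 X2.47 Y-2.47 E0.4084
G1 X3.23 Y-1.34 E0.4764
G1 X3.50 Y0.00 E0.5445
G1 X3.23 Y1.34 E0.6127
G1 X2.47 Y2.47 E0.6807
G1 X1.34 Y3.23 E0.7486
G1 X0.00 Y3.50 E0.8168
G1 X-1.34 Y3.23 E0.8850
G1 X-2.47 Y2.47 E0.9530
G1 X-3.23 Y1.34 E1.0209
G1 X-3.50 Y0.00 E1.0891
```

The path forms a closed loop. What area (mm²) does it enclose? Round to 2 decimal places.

Apply the shoelace formula to the sequence of (X, Y) vertices; enclosed area = 37.43 mm².

37.43 mm²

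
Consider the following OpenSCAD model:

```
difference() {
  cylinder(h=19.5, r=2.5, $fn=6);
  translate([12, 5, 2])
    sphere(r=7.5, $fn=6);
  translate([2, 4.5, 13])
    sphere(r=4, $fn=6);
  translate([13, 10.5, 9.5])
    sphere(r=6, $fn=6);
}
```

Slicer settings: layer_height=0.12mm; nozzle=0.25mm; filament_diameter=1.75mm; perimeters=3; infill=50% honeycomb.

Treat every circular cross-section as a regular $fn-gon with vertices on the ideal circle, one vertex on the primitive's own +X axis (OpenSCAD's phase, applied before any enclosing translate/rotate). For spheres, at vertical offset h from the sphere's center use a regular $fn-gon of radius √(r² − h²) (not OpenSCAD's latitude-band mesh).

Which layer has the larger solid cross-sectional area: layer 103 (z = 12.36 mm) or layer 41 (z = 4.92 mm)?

Layer 103 (z = 12.36): the r=2.5 cylinder gives a regular 6-gon of circumradius 2.5 (constant along its height) (area = (6/2)·2.500²·sin(360°/6) = 16.24 mm²); the sphere at (12, 5) does not reach this height (|z−center|=10.360 > r=7.5); the r=4 sphere at (2, 4.5) contributes a regular 6-gon of circumradius √(4²−0.64²) = 3.948 (area = (6/2)·3.948²·sin(360°/6) = 40.51 mm²); the r=6 sphere at (13, 10.5) contributes a regular 6-gon of circumradius √(6²−2.86²) = 5.275 (area = (6/2)·5.275²·sin(360°/6) = 72.28 mm²); Taking the first minus the rest: starting from the r=2.5 cylinder (16.24 mm²), the r=4 sphere at (2, 4.5) partially overlaps it — only the 2.01 mm² overlap (of its 40.51 mm²) is removed, clipping the outline; the r=6 sphere at (13, 10.5) misses the remaining region (no effect) — area = 14.23 mm². So its area = 14.23 mm². Layer 41 (z = 4.92): the r=2.5 cylinder contributes a regular 6-gon of circumradius 2.5 (area = (6/2)·2.500²·sin(360°/6) = 16.24 mm²); the r=7.5 sphere at (12, 5) slices to a regular 6-gon of circumradius 6.908 (√(r²−h²) with h=2.92 from center) (area = (6/2)·6.908²·sin(360°/6) = 123.99 mm²); the sphere at (2, 4.5) is not intersected at this z (|z−center|=8.080 > r=4); the sphere at (13, 10.5): section is a regular 6-gon, circumradius = √(r²−h²) = √(6²−4.58²) = 3.876 (area = (6/2)·3.876²·sin(360°/6) = 39.03 mm²); Taking the first minus the rest: starting from the r=2.5 cylinder (16.24 mm²), the r=7.5 sphere at (12, 5) misses the remaining region (no effect); the r=6 sphere at (13, 10.5) misses the remaining region (no effect) — area = 16.24 mm². So its area = 16.24 mm². Layer 41 is larger (16.24 vs 14.23 mm²).

layer 41 (z = 4.92 mm)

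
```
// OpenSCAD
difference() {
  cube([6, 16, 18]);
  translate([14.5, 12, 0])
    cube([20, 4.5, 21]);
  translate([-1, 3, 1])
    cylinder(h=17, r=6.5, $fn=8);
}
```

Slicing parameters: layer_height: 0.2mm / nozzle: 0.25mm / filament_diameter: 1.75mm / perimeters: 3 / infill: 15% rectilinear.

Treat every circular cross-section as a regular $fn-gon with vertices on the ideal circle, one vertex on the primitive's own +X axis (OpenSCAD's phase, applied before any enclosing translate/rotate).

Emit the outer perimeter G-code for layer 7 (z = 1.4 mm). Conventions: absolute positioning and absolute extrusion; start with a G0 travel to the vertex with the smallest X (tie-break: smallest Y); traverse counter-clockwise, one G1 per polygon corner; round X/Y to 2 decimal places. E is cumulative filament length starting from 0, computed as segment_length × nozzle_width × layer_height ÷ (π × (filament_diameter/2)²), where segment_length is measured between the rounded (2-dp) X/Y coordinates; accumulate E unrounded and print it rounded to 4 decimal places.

G0 X0.00 Y9.09 Z1.40
G1 X3.60 Y7.60 E0.0810
G1 X5.50 Y3.00 E0.1845
G1 X4.26 Y0.00 E0.2519
G1 X6.00 Y0.00 E0.2881
G1 X6.00 Y16.00 E0.6207
G1 X0.00 Y16.00 E0.7454
G1 X0.00 Y9.09 E0.8891

At z = 1.4 mm: the 6×16 cube contributes its full rectangle; the cube at (14.5, 12) is present — its section is the full 20×4.5 rectangle; the r=6.5 cylinder at (-1, 3) contributes a regular 8-gon of circumradius 6.5; Taking the first minus the rest: starting from the 6×16 cube, the 20×4.5 cube at (14.5, 12) misses the remaining region (no effect); the r=6.5 cylinder at (-1, 3) partially overlaps it — only the 38.22 mm² overlap (of its 119.50 mm²) is removed, clipping the outline — 1 connected region. The outline is a single polygon with 7 vertices. Extrusion per mm of travel: 0.25 × 0.2 / (π × 0.875²) = 0.020788. Accumulating E over each segment gives final E = 0.8891.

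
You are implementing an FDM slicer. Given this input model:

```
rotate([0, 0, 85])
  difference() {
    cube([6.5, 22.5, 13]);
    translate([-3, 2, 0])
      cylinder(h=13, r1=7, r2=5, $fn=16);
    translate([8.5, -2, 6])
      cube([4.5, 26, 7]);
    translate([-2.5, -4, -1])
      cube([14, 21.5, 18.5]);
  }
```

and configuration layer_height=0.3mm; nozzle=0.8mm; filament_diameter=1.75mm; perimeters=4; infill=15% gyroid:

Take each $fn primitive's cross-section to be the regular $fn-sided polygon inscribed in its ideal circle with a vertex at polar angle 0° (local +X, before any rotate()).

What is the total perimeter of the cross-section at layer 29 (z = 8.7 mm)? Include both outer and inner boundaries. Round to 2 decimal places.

At z = 8.7 mm: the 6.5×22.5 cube contributes its full rectangle (perimeter 58.00 mm); the cone at (-3, 2) (r1=7→r2=5) has section circumradius 5.662 here — a regular 16-gon (perimeter = 2·16·5.662·sin(180°/16) = 35.34 mm); the cube at (8.5, -2) (footprint 4.5×26) is included at this height (perimeter 61.00 mm); the cube at (-2.5, -4) (footprint 14×21.5) is included at this height (perimeter 71.00 mm); Taking the first minus the rest: starting from the 6.5×22.5 cube, the cone at (-3, 2) partially overlaps it — only the 13.53 mm² overlap (of its 98.13 mm²) is removed, clipping the outline; the 4.5×26 cube at (8.5, -2) misses the remaining region (no effect); the 14×21.5 cube at (-2.5, -4) partially overlaps it — only the 100.22 mm² overlap (of its 301.00 mm²) is removed, clipping the outline — boundary = 23.00 mm; (rotated 85° about Z; rotation is an isometry so areas/perimeters/island counts are preserved). Overall, the cross-section is a single solid region. Total boundary length (outer) = 23.00 mm.

23.00 mm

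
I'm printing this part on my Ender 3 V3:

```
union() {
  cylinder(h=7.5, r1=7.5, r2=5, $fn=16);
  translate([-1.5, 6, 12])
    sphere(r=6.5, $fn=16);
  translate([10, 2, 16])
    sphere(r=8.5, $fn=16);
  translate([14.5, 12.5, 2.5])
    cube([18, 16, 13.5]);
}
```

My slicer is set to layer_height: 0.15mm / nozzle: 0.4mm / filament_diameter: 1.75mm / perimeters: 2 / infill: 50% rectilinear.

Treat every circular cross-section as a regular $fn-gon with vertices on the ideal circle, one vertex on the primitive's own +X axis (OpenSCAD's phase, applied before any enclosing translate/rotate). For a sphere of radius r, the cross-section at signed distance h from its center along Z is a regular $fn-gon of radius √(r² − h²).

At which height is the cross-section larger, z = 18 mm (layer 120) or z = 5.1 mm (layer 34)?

Layer 120 (z = 18): the cone is absent (z outside [0, 7.5]); the r=6.5 sphere at (-1.5, 6) slices to a regular 16-gon of circumradius 2.500 (√(r²−h²) with h=6 from center) (area = (16/2)·2.500²·sin(360°/16) = 19.13 mm²); the r=8.5 sphere at (10, 2) slices to a regular 16-gon of circumradius 8.261 (√(r²−h²) with h=2 from center) (area = (16/2)·8.261²·sin(360°/16) = 208.95 mm²); the cube at (14.5, 12.5) is absent (z outside [2.5, 16]); Merging all regions: the 2 present regions are separate (no shared area or edge), so areas and boundary lengths simply add and each stays a separate island — area = 228.08 mm². So its area = 228.08 mm². Layer 34 (z = 5.1): the cone: at t=0.680 of its height the radius interpolates to r₁+(r₂−r₁)t = 5.800, giving a regular 16-gon of that circumradius (area = (16/2)·5.800²·sin(360°/16) = 102.99 mm²); the sphere at (-1.5, 6) is not intersected at this z (|z−center|=6.900 > r=6.5); the sphere at (10, 2) is not intersected at this z (|z−center|=10.900 > r=8.5); the cube at (14.5, 12.5) (footprint 18×16) is included at this height (area 288.00 mm²); Merging all regions: the 2 present regions are separate (no shared area or edge), so areas and boundary lengths simply add and each stays a separate island — area = 390.99 mm². So its area = 390.99 mm². Layer 34 is larger (390.99 vs 228.08 mm²).

layer 34 (z = 5.1 mm)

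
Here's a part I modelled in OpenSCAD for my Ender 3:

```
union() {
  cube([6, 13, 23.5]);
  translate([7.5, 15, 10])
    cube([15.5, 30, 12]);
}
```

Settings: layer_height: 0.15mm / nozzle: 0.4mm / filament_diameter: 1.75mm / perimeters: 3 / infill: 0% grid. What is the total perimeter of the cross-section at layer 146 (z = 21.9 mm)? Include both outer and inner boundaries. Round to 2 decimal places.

129.00 mm

At z = 21.9 mm: the 6×13 cube contributes its full rectangle (perimeter 38.00 mm); the cube at (7.5, 15) is present — its section is the full 15.5×30 rectangle (perimeter 91.00 mm); Combining (union): the 2 present regions are separate (no shared area or edge), so areas and boundary lengths simply add and each stays a separate island — boundary = 129.00 mm. Overall, the cross-section has 2 separate islands. Total boundary length (outer) = 129.00 mm.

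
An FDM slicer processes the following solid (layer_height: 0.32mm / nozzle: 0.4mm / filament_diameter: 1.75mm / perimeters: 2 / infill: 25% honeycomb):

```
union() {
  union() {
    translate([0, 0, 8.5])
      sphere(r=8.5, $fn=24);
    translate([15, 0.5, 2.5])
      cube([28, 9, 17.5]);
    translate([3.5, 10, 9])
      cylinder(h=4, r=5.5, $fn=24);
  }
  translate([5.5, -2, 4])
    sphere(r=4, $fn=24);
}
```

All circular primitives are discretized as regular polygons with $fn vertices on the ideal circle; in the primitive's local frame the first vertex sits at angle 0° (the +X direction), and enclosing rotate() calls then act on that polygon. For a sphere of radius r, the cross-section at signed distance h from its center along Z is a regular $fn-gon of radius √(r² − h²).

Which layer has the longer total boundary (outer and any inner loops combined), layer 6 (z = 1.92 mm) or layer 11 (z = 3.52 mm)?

layer 11 (z = 3.52 mm)

Layer 6 (z = 1.92): the r=8.5 sphere contributes a regular 24-gon of circumradius √(8.5²−6.58²) = 5.381 (perimeter = 2·24·5.381·sin(180°/24) = 33.71 mm); the cube at (15, 0.5) is absent (z outside [2.5, 20]); the cylinder at (3.5, 10) is not intersected at this z (z outside [9, 13]); Merging all regions: only the r=8.5 sphere is present, so the union is just that shape — boundary = 33.71 mm; the r=4 sphere at (5.5, -2) contributes a regular 24-gon of circumradius √(4²−2.08²) = 3.417 (perimeter = 2·24·3.417·sin(180°/24) = 21.41 mm); Combining (union): the regions partially overlap (shared area 12.49 mm²), so the edge portions inside another operand are dropped and the merged outline is re-measured after clipping — boundary = 40.89 mm. So its perimeter = 40.89 mm. Layer 11 (z = 3.52): the sphere: section is a regular 24-gon, circumradius = √(r²−h²) = √(8.5²−4.98²) = 6.888 (perimeter = 2·24·6.888·sin(180°/24) = 43.16 mm); the cube at (15, 0.5) (footprint 28×9) is included at this height (perimeter 74.00 mm); the cylinder at (3.5, 10) does not reach this height (z outside [9, 13]); Taking the union: the 2 present regions are separate (no shared area or edge), so areas and boundary lengths simply add and each stays a separate island — boundary = 117.16 mm; the r=4 sphere at (5.5, -2) contributes a regular 24-gon of circumradius √(4²−0.48²) = 3.971 (perimeter = 2·24·3.971·sin(180°/24) = 24.88 mm); Merging all regions: the regions partially overlap (shared area 29.19 mm²), so the edge portions inside another operand are dropped and the merged outline is re-measured after clipping — boundary = 121.67 mm. So its perimeter = 121.67 mm. Layer 11 is larger (121.67 vs 40.89 mm).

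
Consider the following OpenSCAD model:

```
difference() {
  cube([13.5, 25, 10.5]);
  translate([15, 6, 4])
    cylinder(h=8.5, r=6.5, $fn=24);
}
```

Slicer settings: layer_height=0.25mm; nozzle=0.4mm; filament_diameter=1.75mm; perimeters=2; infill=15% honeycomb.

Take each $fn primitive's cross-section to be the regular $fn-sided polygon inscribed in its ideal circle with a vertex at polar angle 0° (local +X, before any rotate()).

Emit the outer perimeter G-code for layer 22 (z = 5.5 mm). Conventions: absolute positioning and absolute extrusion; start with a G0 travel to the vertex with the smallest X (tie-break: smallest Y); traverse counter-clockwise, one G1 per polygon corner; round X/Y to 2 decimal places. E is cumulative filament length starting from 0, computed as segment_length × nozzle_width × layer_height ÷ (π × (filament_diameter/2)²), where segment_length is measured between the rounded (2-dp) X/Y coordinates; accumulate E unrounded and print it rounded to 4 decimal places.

At z = 5.5 mm: the 13.5×25 cube contributes its full rectangle; the r=6.5 cylinder at (15, 6) gives a regular 24-gon of circumradius 6.5 (constant along its height); Subtracting the remaining from the first: starting from the 13.5×25 cube, the r=6.5 cylinder at (15, 6) partially overlaps it — only the 46.26 mm² overlap (of its 131.22 mm²) is removed, clipping the outline — 1 connected region. The outline is a single polygon with 15 vertices. Extrusion per mm of travel: 0.4 × 0.25 / (π × 0.875²) = 0.041575. Accumulating E over each segment gives final E = 3.3378.

G0 X0.00 Y0.00 Z5.50
G1 X12.65 Y0.00 E0.5259
G1 X11.75 Y0.37 E0.5664
G1 X10.40 Y1.40 E0.6370
G1 X9.37 Y2.75 E0.7076
G1 X8.72 Y4.32 E0.7782
G1 X8.50 Y6.00 E0.8487
G1 X8.72 Y7.68 E0.9191
G1 X9.37 Y9.25 E0.9898
G1 X10.40 Y10.60 E1.0604
G1 X11.75 Y11.63 E1.1309
G1 X13.32 Y12.28 E1.2016
G1 X13.50 Y12.30 E1.2091
G1 X13.50 Y25.00 E1.7371
G1 X0.00 Y25.00 E2.2984
G1 X0.00 Y0.00 E3.3378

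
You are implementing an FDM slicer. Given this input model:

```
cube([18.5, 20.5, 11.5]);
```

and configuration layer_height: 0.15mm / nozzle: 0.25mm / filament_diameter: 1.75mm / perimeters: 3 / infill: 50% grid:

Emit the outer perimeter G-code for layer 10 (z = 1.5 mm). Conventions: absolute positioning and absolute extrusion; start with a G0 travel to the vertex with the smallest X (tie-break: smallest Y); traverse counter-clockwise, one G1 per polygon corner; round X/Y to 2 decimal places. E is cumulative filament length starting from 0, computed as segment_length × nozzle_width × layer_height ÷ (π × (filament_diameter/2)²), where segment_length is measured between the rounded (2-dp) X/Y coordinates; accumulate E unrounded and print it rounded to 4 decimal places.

At z = 1.5 mm: the cube is present — its section is the full 18.5×20.5 rectangle. The outline is a single polygon with 4 vertices. Extrusion per mm of travel: 0.25 × 0.15 / (π × 0.875²) = 0.015591. Accumulating E over each segment gives final E = 1.2161.

G0 X0.00 Y0.00 Z1.50
G1 X18.50 Y0.00 E0.2884
G1 X18.50 Y20.50 E0.6080
G1 X0.00 Y20.50 E0.8965
G1 X0.00 Y0.00 E1.2161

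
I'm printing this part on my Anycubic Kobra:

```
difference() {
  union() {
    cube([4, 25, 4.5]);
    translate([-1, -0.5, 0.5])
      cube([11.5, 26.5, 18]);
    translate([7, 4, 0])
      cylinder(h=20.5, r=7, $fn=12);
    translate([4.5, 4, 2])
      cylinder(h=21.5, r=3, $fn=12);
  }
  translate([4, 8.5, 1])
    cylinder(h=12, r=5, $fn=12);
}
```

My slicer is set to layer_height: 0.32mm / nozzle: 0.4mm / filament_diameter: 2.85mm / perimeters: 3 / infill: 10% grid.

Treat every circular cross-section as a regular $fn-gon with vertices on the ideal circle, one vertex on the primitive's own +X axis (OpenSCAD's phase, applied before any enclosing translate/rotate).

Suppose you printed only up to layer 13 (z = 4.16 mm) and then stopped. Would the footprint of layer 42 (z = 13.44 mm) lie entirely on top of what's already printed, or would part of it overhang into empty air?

Compare the two slices. At z = 4.16: the cube is present — its section is the full 4×25 rectangle (area 100.00 mm²); the cube at (-1, -0.5) is present — its section is the full 11.5×26.5 rectangle (area 304.75 mm²); the cylinder at (7, 4): section is a regular 12-gon, circumradius r=7 (area = (12/2)·7.000²·sin(360°/12) = 147.00 mm²); the r=3 cylinder at (4.5, 4) contributes a regular 12-gon of circumradius 3 (area = (12/2)·3.000²·sin(360°/12) = 27.00 mm²); Taking the union: the regions partially overlap — summed areas 578.75 mm² minus the doubly-counted overlap 230.78 mm² gives 347.97 mm² — area = 347.97 mm²; the r=5 cylinder at (4, 8.5) contributes a regular 12-gon of circumradius 5 (area = (12/2)·5.000²·sin(360°/12) = 75.00 mm²); Subtracting the remaining from the first: starting from the result so far (347.97 mm²), the r=5 cylinder at (4, 8.5) lies inside it touching the edge (removes its full 75.00 mm²) — area = 272.97 mm². At z = 13.44: the cube does not reach this height (z outside [0, 4.5]); the 11.5×26.5 cube at (-1, -0.5) contributes its full rectangle (area 304.75 mm²); the r=7 cylinder at (7, 4) contributes a regular 12-gon of circumradius 7 (area = (12/2)·7.000²·sin(360°/12) = 147.00 mm²); the cylinder at (4.5, 4): section is a regular 12-gon, circumradius r=3 (area = (12/2)·3.000²·sin(360°/12) = 27.00 mm²); Taking the union: the regions partially overlap — summed areas 478.75 mm² minus the doubly-counted overlap 130.78 mm² gives 347.97 mm² — area = 347.97 mm²; the cylinder at (4, 8.5) is not intersected at this z (z outside [1, 13]); Subtracting the remaining from the first: none of the subtracted shapes is present at this height, so that combined region is unchanged — area = 347.97 mm². Checking containment: at z = 13.44 the cross-section extends beyond the z = 4.16 cross-section by about 75.00 mm².

part overhangs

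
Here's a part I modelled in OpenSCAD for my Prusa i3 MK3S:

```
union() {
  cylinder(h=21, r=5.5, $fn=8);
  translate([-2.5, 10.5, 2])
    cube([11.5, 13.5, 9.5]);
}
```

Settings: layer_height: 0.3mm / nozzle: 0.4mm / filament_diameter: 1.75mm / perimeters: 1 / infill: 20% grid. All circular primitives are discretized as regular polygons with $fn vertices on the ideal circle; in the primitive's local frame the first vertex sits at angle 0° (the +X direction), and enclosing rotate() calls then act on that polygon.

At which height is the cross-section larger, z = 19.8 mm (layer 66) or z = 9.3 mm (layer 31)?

Layer 66 (z = 19.8): the r=5.5 cylinder gives a regular 8-gon of circumradius 5.5 (constant along its height) (area = (8/2)·5.500²·sin(360°/8) = 85.56 mm²); the cube at (-2.5, 10.5) does not reach this height (z outside [2, 11.5]); Merging all regions: only the r=5.5 cylinder is present, so the union is just that shape — area = 85.56 mm². So its area = 85.56 mm². Layer 31 (z = 9.3): the r=5.5 cylinder gives a regular 8-gon of circumradius 5.5 (constant along its height) (area = (8/2)·5.500²·sin(360°/8) = 85.56 mm²); the cube at (-2.5, 10.5) is present — its section is the full 11.5×13.5 rectangle (area 155.25 mm²); Merging all regions: the 2 present regions are separate (no shared area or edge), so areas and boundary lengths simply add and each stays a separate island — area = 240.81 mm². So its area = 240.81 mm². Layer 31 is larger (240.81 vs 85.56 mm²).

layer 31 (z = 9.3 mm)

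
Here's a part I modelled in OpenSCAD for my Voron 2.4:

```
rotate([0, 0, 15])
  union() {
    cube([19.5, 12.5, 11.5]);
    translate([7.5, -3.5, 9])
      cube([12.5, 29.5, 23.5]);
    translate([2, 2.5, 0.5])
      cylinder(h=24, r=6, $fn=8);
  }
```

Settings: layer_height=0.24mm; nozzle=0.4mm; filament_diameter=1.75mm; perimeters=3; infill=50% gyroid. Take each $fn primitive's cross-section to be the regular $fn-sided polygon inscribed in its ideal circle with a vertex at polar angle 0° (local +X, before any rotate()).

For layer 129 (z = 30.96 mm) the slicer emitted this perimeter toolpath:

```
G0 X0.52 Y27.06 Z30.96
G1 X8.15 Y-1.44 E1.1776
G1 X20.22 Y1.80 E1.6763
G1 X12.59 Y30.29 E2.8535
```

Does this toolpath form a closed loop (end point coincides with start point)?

Start point (G0): (0.52, 27.06). End point (last G1): the path does not return to the start — open.

no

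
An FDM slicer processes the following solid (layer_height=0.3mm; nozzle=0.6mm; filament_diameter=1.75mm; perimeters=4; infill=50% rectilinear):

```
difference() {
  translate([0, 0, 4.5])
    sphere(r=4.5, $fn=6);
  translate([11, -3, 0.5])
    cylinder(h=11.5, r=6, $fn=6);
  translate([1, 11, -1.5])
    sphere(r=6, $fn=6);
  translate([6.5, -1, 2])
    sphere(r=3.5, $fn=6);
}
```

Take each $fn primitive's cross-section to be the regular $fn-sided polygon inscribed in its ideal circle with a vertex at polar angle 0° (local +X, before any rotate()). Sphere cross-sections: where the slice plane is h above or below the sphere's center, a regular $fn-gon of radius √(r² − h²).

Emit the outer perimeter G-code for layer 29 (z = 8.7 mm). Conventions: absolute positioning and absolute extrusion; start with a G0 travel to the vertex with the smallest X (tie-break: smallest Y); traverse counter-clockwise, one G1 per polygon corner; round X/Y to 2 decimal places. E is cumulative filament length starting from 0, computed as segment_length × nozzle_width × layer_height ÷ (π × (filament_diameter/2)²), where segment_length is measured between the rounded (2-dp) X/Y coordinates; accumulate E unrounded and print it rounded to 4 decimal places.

G0 X-1.62 Y0.00 Z8.70
G1 X-0.81 Y-1.40 E0.1210
G1 X0.81 Y-1.40 E0.2423
G1 X1.62 Y0.00 E0.3633
G1 X0.81 Y1.40 E0.4844
G1 X-0.81 Y1.40 E0.6056
G1 X-1.62 Y0.00 E0.7266

At z = 8.7 mm: the sphere: section is a regular 6-gon, circumradius = √(r²−h²) = √(4.5²−4.2²) = 1.616; the cylinder at (11, -3): section is a regular 6-gon, circumradius r=6; the sphere at (1, 11) does not reach this height (|z−center|=10.200 > r=6); the sphere at (6.5, -1) is not intersected at this z (|z−center|=6.700 > r=3.5); Subtracting the remaining from the first: starting from the r=4.5 sphere, the r=6 cylinder at (11, -3) misses the remaining region (no effect) — 1 connected region. The outline is a single polygon with 6 vertices. Extrusion per mm of travel: 0.6 × 0.3 / (π × 0.875²) = 0.074835. Accumulating E over each segment gives final E = 0.7266.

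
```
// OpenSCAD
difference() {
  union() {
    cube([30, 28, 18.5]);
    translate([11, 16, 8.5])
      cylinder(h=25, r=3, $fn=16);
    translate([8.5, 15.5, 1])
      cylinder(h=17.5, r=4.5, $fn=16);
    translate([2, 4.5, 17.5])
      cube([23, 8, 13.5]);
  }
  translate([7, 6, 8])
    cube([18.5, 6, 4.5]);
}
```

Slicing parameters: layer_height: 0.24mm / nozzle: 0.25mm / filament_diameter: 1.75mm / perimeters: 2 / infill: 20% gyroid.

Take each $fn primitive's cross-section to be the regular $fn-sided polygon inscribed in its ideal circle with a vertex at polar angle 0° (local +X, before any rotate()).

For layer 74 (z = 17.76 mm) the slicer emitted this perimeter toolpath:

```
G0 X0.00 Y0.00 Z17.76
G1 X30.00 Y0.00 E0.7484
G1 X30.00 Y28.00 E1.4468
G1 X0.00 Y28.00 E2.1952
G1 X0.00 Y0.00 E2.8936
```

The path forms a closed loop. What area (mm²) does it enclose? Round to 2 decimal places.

840.00 mm²

Apply the shoelace formula to the sequence of (X, Y) vertices; enclosed area = 840.00 mm².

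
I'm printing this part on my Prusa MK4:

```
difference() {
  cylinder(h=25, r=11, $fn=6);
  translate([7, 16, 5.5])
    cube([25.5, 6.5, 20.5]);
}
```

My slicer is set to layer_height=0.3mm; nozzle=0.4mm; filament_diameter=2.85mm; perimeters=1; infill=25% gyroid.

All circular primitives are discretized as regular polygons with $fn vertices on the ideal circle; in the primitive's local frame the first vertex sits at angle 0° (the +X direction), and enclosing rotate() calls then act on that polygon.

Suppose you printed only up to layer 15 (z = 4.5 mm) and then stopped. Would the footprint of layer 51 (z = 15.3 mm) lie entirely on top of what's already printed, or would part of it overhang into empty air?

Compare the two slices. At z = 4.5: the cylinder: section is a regular 6-gon, circumradius r=11 (area = (6/2)·11.000²·sin(360°/6) = 314.37 mm²); the cube at (7, 16) is not intersected at this z (z outside [5.5, 26]); After the difference (first − rest): none of the subtracted shapes is present at this height, so the r=11 cylinder is unchanged — area = 314.37 mm². At z = 15.3: the r=11 cylinder contributes a regular 6-gon of circumradius 11 (area = (6/2)·11.000²·sin(360°/6) = 314.37 mm²); the cube at (7, 16) is present — its section is the full 25.5×6.5 rectangle (area 165.75 mm²); After the difference (first − rest): starting from the r=11 cylinder (314.37 mm²), the 25.5×6.5 cube at (7, 16) misses the remaining region (no effect) — area = 314.37 mm². Checking containment: the cross-section at z = 15.3 is a subset of the cross-section at z = 4.5.

entirely on top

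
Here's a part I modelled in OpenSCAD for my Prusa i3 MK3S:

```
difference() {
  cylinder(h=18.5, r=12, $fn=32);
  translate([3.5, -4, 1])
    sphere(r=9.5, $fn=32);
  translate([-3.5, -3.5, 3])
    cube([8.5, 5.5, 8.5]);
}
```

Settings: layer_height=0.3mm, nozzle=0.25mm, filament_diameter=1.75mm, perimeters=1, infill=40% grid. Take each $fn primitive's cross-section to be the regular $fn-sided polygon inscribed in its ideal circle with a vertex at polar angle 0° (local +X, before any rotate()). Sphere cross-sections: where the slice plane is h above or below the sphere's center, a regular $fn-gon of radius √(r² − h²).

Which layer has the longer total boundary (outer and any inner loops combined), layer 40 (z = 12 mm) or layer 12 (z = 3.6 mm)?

Layer 40 (z = 12): the cylinder: section is a regular 32-gon, circumradius r=12 (perimeter = 2·32·12.000·sin(180°/32) = 75.28 mm); the sphere at (3.5, -4) is not intersected at this z (|z−center|=11.000 > r=9.5); the cube at (-3.5, -3.5) is absent (z outside [3, 11.5]); Taking the first minus the rest: none of the subtracted shapes is present at this height, so the r=12 cylinder is unchanged — boundary = 75.28 mm. So its perimeter = 75.28 mm. Layer 12 (z = 3.6): the cylinder: section is a regular 32-gon, circumradius r=12 (perimeter = 2·32·12.000·sin(180°/32) = 75.28 mm); the r=9.5 sphere at (3.5, -4) contributes a regular 32-gon of circumradius √(9.5²−2.6²) = 9.137 (perimeter = 2·32·9.137·sin(180°/32) = 57.32 mm); the cube at (-3.5, -3.5) (footprint 8.5×5.5) is included at this height (perimeter 28.00 mm); After the difference (first − rest): starting from the r=12 cylinder, the r=9.5 sphere at (3.5, -4) partially overlaps it — only the 227.22 mm² overlap (of its 260.61 mm²) is removed, clipping the outline; the 8.5×5.5 cube at (-3.5, -3.5) partially overlaps it — only the 0.02 mm² overlap (of its 46.75 mm²) is removed, clipping the outline — boundary = 90.77 mm. So its perimeter = 90.77 mm. Layer 12 is larger (90.77 vs 75.28 mm).

layer 12 (z = 3.6 mm)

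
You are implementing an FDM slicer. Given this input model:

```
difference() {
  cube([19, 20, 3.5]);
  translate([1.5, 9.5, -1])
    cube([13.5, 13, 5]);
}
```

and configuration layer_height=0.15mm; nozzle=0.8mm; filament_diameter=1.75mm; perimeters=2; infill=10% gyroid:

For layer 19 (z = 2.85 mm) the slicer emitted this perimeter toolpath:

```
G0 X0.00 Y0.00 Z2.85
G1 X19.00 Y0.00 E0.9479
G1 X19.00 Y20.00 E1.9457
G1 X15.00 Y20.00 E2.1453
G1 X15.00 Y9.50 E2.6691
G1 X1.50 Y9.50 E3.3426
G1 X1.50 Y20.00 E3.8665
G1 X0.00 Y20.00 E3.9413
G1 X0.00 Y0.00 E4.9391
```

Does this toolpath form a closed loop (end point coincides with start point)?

yes

Start point (G0): (0.00, 0.00). End point (last G1): the path returns to the start — closed.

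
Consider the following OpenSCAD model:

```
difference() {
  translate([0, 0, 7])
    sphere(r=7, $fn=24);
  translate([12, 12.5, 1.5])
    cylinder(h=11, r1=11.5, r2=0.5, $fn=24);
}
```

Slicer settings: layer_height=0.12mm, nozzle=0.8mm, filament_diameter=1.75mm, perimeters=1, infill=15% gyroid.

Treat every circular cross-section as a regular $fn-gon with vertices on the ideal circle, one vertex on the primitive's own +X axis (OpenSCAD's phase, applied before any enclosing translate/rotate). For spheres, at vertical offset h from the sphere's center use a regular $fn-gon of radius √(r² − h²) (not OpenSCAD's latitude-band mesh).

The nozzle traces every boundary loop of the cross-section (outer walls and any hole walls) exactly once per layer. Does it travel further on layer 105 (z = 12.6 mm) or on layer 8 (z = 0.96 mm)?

Layer 105 (z = 12.6): the r=7 sphere slices to a regular 24-gon of circumradius 4.200 (√(r²−h²) with h=5.6 from center) (perimeter = 2·24·4.200·sin(180°/24) = 26.31 mm); the cone at (12, 12.5) is not intersected at this z (z outside [1.5, 12.5]); After the difference (first − rest): none of the subtracted shapes is present at this height, so the r=7 sphere is unchanged — boundary = 26.31 mm. So its perimeter = 26.31 mm. Layer 8 (z = 0.96): the r=7 sphere contributes a regular 24-gon of circumradius √(7²−6.04²) = 3.538 (perimeter = 2·24·3.538·sin(180°/24) = 22.17 mm); the cone at (12, 12.5) does not reach this height (z outside [1.5, 12.5]); Taking the first minus the rest: none of the subtracted shapes is present at this height, so the r=7 sphere is unchanged — boundary = 22.17 mm. So its perimeter = 22.17 mm. Layer 105 is larger (26.31 vs 22.17 mm).

layer 105 (z = 12.6 mm)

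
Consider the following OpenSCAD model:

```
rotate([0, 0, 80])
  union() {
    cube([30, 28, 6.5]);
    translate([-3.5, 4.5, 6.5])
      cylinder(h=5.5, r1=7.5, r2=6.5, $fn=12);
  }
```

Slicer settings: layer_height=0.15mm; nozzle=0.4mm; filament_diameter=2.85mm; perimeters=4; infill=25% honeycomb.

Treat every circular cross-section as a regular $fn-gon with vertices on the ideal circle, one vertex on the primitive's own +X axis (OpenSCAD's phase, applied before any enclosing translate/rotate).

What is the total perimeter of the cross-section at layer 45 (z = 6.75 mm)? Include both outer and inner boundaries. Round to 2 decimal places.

46.31 mm

At z = 6.75 mm: the cube is absent (z outside [0, 6.5]); the cone at (-3.5, 4.5) (r1=7.5→r2=6.5) has section circumradius 7.455 here — a regular 12-gon (perimeter = 2·12·7.455·sin(180°/12) = 46.31 mm); Merging all regions: only the cone at (-3.5, 4.5) is present, so the union is just that shape — boundary = 46.31 mm; (whole slice rotated 80° about Z — lengths, areas and connectivity unchanged). Overall, the cross-section is a single solid region. Total boundary length (outer) = 46.31 mm.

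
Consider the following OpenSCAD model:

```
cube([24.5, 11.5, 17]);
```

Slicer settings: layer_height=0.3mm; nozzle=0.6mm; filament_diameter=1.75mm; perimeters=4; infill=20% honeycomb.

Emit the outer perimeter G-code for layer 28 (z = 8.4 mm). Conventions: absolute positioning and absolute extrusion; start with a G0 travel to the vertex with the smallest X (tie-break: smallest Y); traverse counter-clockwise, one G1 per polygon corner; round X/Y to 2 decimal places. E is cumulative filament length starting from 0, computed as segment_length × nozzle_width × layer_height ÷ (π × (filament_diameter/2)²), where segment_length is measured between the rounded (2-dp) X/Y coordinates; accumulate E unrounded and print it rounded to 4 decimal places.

At z = 8.4 mm: the cube is present — its section is the full 24.5×11.5 rectangle. The outline is a single polygon with 4 vertices. Extrusion per mm of travel: 0.6 × 0.3 / (π × 0.875²) = 0.074835. Accumulating E over each segment gives final E = 5.3881.

G0 X0.00 Y0.00 Z8.40
G1 X24.50 Y0.00 E1.8335
G1 X24.50 Y11.50 E2.6941
G1 X0.00 Y11.50 E4.5275
G1 X0.00 Y0.00 E5.3881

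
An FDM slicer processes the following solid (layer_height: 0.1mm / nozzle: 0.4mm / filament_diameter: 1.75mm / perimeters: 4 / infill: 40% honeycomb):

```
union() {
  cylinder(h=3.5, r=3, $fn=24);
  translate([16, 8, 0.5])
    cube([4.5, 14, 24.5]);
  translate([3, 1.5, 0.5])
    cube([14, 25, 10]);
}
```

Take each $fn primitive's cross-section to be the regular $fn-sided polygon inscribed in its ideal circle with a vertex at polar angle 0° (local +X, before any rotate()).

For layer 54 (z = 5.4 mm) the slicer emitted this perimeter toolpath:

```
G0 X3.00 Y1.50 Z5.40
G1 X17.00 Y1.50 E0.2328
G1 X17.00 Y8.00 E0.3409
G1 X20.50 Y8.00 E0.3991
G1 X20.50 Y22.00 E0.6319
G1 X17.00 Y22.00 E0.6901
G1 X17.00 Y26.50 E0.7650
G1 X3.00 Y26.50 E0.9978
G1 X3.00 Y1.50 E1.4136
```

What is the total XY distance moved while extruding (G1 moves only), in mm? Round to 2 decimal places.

Sum the Euclidean lengths of each G1 segment: total = 85.00 mm.

85.00 mm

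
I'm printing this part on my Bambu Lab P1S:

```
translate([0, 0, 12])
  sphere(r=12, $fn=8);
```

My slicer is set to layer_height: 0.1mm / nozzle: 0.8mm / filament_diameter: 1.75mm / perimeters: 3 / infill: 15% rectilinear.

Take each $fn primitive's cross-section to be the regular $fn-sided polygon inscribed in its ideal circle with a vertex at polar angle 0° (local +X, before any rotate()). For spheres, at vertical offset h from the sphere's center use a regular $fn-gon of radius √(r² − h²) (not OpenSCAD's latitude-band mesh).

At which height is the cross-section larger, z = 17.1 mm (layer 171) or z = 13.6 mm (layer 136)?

layer 136 (z = 13.6 mm)

Layer 171 (z = 17.1): the r=12 sphere contributes a regular 8-gon of circumradius √(12²−5.1²) = 10.862 (area = (8/2)·10.862²·sin(360°/8) = 333.73 mm²). So its area = 333.73 mm². Layer 136 (z = 13.6): the sphere: section is a regular 8-gon, circumradius = √(r²−h²) = √(12²−1.6²) = 11.893 (area = (8/2)·11.893²·sin(360°/8) = 400.05 mm²). So its area = 400.05 mm². Layer 136 is larger (400.05 vs 333.73 mm²).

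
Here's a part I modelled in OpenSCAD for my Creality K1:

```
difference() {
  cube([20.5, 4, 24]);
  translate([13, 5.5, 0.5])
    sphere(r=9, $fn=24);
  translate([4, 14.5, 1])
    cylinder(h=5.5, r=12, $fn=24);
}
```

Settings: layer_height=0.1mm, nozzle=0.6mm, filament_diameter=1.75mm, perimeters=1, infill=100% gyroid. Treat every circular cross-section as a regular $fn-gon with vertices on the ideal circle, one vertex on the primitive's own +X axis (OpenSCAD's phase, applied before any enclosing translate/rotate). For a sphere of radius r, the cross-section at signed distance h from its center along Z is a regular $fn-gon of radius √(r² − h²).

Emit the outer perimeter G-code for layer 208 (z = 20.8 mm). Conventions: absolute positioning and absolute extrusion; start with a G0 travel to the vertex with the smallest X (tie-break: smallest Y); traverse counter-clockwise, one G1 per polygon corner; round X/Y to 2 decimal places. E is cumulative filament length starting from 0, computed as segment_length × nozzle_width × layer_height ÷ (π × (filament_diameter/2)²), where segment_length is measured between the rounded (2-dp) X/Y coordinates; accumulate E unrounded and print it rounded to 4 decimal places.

At z = 20.8 mm: the 20.5×4 cube contributes its full rectangle; the sphere at (13, 5.5) does not reach this height (|z−center|=20.300 > r=9); the cylinder at (4, 14.5) is not intersected at this z (z outside [1, 6.5]); After the difference (first − rest): none of the subtracted shapes is present at this height, so the 20.5×4 cube is unchanged — 1 connected region. The outline is a single polygon with 4 vertices. Extrusion per mm of travel: 0.6 × 0.1 / (π × 0.875²) = 0.024945. Accumulating E over each segment gives final E = 1.2223.

G0 X0.00 Y0.00 Z20.80
G1 X20.50 Y0.00 E0.5114
G1 X20.50 Y4.00 E0.6112
G1 X0.00 Y4.00 E1.1225
G1 X0.00 Y0.00 E1.2223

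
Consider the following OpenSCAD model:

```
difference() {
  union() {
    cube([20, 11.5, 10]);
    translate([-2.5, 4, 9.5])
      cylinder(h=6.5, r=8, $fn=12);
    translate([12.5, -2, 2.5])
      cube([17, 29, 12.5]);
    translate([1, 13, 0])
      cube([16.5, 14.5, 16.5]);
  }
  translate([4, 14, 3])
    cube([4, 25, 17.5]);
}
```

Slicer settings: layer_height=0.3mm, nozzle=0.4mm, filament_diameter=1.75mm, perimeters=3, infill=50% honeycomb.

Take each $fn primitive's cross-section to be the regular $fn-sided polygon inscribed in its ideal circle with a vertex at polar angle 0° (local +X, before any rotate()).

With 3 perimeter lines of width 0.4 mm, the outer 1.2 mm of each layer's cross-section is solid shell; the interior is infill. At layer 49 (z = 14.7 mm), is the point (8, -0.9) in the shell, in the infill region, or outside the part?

outside

At z = 14.7 mm: the cube is absent (z outside [0, 10]); the cylinder at (-2.5, 4): section is a regular 12-gon, circumradius r=8; the 17×29 cube at (12.5, -2) contributes its full rectangle; the cube at (1, 13) (footprint 16.5×14.5) is included at this height; Combining (union): the regions partially overlap (shared area 70.00 mm²), so overlapping operands fuse into one piece — 2 connected regions; the cube at (4, 14) (footprint 4×25) is included at this height; Taking the first minus the rest: starting from the result so far, the 4×25 cube at (4, 14) partially overlaps it — only the 54.00 mm² overlap (of its 100.00 mm²) is removed, clipping the outline — 2 connected regions. Overall, the cross-section has 2 separate islands. The nearest boundary edge runs (5.50, 4.00)→(4.43, -0.00); distance from the point to it = 3.68 mm. The point is not inside any of the regions above, so it lies outside the cross-section (3.68 mm from the nearest boundary).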